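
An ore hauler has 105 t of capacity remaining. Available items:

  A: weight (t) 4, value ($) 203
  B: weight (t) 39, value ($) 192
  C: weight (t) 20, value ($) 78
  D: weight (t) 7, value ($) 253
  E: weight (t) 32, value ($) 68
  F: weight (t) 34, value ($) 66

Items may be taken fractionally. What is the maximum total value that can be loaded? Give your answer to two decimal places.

799.82

Ratios (sorted): A 50.75, D 36.14, B 4.92, C 3.90, E 2.12, F 1.94
take A (4 @ 203); take D (7 @ 253); take B (39 @ 192); take C (20 @ 78); take E (32 @ 68); take 3/34 of F → 5.82. Capacity used 105/105.
Total value = 799.82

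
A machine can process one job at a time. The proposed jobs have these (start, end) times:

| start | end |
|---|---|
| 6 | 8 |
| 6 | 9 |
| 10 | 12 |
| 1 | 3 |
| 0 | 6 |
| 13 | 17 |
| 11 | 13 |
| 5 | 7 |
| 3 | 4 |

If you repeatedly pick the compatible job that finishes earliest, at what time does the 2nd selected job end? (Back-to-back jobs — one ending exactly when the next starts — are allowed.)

4

Sort by end time and greedily take each interval whose start is ≥ the last chosen end.
Sorted by end: (1,3)  (3,4)  (0,6)  (5,7)  (6,8)  (6,9)  (10,12)  (11,13)  (13,17)
take (1,3); take (3,4); skip (0,6); take (5,7); take (10,12); take (13,17).
Selected: (1,3) (3,4) (5,7) (10,12) (13,17)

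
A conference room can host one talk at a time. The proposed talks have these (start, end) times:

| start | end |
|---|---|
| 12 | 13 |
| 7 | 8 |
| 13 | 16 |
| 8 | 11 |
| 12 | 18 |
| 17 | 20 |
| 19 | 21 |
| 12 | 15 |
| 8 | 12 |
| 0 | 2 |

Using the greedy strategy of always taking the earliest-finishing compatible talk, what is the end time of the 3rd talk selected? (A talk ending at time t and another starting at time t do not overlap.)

Sort by end time and greedily take each interval whose start is ≥ the last chosen end.
By end time: (0,2), (7,8), (8,11), (8,12), (12,13), (12,15), (13,16), (12,18), (17,20), (19,21).
Pick (0,2); next start ≥ 2 → (7,8); next start ≥ 8 → (8,11); next start ≥ 11 → (12,13); next start ≥ 13 → (13,16); next start ≥ 16 → (17,20).
Selected: (0,2) (7,8) (8,11) (12,13) (13,16) (17,20)

11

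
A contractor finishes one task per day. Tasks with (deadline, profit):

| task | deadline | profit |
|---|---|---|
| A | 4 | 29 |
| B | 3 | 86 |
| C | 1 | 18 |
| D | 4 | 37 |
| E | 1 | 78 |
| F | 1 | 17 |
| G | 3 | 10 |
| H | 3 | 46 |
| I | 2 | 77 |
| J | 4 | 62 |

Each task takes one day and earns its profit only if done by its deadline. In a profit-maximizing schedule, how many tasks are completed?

Take jobs in profit order; each goes to the latest open slot no later than its deadline.
Profit order: B=86 E=78 I=77 J=62 H=46 D=37 A=29 C=18 F=17 G=10
Assign: B→slot 3, E→slot 1, I→slot 2, J→slot 4, H skipped, D skipped, A skipped, C skipped, F skipped, G skipped.
Slots: [1:E] [2:I] [3:B] [4:J]
4 of 10 scheduled.

4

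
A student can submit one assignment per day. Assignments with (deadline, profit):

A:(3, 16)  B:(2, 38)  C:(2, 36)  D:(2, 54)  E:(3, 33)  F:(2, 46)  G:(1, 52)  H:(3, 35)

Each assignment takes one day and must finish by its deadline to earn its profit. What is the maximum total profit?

141

By profit: D(d2,54), G(d1,52), F(d2,46), B(d2,38), C(d2,36), H(d3,35), E(d3,33), A(d3,16)
D→slot 2; G→slot 1; F skipped; B skipped; C skipped; H→slot 3; E skipped; A skipped.
Profit = 52 + 54 + 35 = 141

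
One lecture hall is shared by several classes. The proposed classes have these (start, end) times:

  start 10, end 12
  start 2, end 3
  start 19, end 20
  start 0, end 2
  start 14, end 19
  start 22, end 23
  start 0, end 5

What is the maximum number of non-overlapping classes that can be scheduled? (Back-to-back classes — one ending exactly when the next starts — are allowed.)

By end time: (0,2), (2,3), (0,5), (10,12), (14,19), (19,20), (22,23).
Pick (0,2); next start ≥ 2 → (2,3); next start ≥ 3 → (10,12); next start ≥ 12 → (14,19); next start ≥ 19 → (19,20); next start ≥ 20 → (22,23).
Selected 6 classes.

6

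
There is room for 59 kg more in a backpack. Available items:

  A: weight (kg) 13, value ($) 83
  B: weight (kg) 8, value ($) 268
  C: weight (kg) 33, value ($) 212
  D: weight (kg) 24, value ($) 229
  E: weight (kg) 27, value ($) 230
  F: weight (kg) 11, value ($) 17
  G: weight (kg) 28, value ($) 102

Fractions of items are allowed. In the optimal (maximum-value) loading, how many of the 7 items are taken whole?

Greedy by value/weight ratio, highest first.
Order: B (268/8=33.50) > D (229/24=9.54) > E (230/27=8.52) > C (212/33=6.42) > A (83/13=6.38) > G (102/28=3.64) > F (17/11=1.55)
Fill: take B (8 @ 268) → take D (24 @ 229) → take E (27 @ 230); 59/59 used.
3 item(s) taken whole.

3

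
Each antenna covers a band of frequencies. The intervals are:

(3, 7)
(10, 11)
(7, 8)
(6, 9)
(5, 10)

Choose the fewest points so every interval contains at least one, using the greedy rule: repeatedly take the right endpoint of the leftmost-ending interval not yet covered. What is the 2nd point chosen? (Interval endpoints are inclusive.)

By right end: [3,7]  [7,8]  [6,9]  [5,10]  [10,11]
[3,7] uncovered → point at 7; [10,11] uncovered → point at 11.
Points: 7, 11 (2 total).

11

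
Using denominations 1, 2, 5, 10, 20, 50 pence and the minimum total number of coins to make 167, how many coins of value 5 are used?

1

167 = 3×50 + 1×10 + 1×5 + 1×2
Count of 5: 1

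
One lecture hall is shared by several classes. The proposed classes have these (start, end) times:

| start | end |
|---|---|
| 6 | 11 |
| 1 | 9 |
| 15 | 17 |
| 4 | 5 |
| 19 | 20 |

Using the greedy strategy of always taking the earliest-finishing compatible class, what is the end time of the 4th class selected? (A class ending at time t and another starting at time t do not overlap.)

20

Greedy by earliest finish: after sorting by end time, pick each interval compatible with the last pick.
Sorted by end: (4,5)  (1,9)  (6,11)  (15,17)  (19,20)
take (4,5); skip (1,9); take (6,11); take (15,17); take (19,20).
Selected: (4,5) (6,11) (15,17) (19,20)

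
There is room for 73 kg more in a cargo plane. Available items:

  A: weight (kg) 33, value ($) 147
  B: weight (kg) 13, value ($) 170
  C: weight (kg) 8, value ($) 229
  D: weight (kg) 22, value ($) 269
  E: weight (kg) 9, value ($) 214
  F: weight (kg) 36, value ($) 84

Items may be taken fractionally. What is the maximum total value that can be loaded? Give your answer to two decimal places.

Sort by value per unit weight and fill in that order.
Order: C (229/8=28.62) > E (214/9=23.78) > B (170/13=13.08) > D (269/22=12.23) > A (147/33=4.45) > F (84/36=2.33)
Fill: take C (8 @ 229) → take E (9 @ 214) → take B (13 @ 170) → take D (22 @ 269) → take 21/33 of A → 93.55; 73/73 used.
Total value = 975.55

975.55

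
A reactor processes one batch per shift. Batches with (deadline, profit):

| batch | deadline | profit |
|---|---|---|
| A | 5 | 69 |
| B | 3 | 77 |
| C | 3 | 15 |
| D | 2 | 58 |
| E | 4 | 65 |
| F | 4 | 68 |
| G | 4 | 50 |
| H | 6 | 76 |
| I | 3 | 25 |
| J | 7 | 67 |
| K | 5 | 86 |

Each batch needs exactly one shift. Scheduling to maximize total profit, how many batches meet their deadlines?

Take jobs in profit order; each goes to the latest open slot no later than its deadline.
By profit: K(d5,86), B(d3,77), H(d6,76), A(d5,69), F(d4,68), J(d7,67), E(d4,65), D(d2,58), G(d4,50), I(d3,25), C(d3,15)
K→slot 5; B→slot 3; H→slot 6; A→slot 4; F→slot 2; J→slot 7; E→slot 1; D skipped; G skipped; I skipped; C skipped.
7 of 11 scheduled.

7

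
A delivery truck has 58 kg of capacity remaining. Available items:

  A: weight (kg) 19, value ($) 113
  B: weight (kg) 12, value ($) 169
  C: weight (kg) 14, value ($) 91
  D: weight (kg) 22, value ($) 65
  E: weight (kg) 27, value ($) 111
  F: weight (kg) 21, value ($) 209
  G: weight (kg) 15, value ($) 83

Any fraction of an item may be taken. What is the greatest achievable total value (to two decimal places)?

534.42

Ratios (sorted): B 14.08, F 9.95, C 6.50, A 5.95, G 5.53, E 4.11, D 2.95
take B (12 @ 169); take F (21 @ 209); take C (14 @ 91); take 11/19 of A → 65.42. Capacity used 58/58.
Total value = 534.42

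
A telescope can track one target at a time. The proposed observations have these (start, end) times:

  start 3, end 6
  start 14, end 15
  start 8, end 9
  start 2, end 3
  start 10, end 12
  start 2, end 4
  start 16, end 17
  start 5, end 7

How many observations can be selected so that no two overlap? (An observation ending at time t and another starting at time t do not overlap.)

By end time: (2,3), (2,4), (3,6), (5,7), (8,9), (10,12), (14,15), (16,17).
Pick (2,3); next start ≥ 3 → (3,6); next start ≥ 6 → (8,9); next start ≥ 9 → (10,12); next start ≥ 12 → (14,15); next start ≥ 15 → (16,17).
Selected 6 observations.

6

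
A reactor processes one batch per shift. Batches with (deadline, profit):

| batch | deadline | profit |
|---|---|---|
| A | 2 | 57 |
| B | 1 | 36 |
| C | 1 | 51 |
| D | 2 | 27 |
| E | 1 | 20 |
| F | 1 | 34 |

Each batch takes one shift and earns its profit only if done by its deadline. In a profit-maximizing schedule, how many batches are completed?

2

Profit order: A=57 C=51 B=36 F=34 D=27 E=20
Assign: A→slot 2, C→slot 1, B skipped, F skipped, D skipped, E skipped.
Slots: [1:C] [2:A]
2 of 6 scheduled.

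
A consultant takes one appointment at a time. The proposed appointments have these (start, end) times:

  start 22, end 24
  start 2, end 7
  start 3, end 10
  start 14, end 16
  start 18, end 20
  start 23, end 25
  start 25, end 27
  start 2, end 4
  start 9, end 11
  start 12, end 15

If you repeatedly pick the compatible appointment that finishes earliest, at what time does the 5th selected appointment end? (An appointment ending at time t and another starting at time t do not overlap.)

By end time: (2,4), (2,7), (3,10), (9,11), (12,15), (14,16), (18,20), (22,24), (23,25), (25,27).
Pick (2,4); next start ≥ 4 → (9,11); next start ≥ 11 → (12,15); next start ≥ 15 → (18,20); next start ≥ 20 → (22,24); next start ≥ 24 → (25,27).
Selected: (2,4) (9,11) (12,15) (18,20) (22,24) (25,27)

24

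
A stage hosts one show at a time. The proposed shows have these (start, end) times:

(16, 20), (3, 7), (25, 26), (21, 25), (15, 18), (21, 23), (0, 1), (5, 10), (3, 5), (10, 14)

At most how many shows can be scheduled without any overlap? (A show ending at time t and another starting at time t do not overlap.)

By end time: (0,1), (3,5), (3,7), (5,10), (10,14), (15,18), (16,20), (21,23), (21,25), (25,26).
Pick (0,1); next start ≥ 1 → (3,5); next start ≥ 5 → (5,10); next start ≥ 10 → (10,14); next start ≥ 14 → (15,18); next start ≥ 18 → (21,23); next start ≥ 23 → (25,26).
Selected 7 shows.

7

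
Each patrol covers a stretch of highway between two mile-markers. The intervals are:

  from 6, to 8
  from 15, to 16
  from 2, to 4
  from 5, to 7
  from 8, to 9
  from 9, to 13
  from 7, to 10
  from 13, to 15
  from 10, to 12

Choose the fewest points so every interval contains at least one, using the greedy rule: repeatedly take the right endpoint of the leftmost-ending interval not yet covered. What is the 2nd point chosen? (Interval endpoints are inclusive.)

Process intervals by earliest right end; each time one isn't hit yet, stab at its right endpoint.
By right end: [2,4]  [5,7]  [6,8]  [8,9]  [7,10]  [10,12]  [9,13]  [13,15]  [15,16]
[2,4] uncovered → point at 4; [5,7] uncovered → point at 7; [8,9] uncovered → point at 9; [10,12] uncovered → point at 12; [13,15] uncovered → point at 15.
Points: 4, 7, 9, 12, 15 (5 total).

7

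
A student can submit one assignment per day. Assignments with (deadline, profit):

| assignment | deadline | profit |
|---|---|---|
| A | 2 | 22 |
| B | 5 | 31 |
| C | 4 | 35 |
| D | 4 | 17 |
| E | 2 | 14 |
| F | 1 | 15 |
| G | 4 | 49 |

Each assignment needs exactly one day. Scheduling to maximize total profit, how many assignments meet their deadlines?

Profit order: G=49 C=35 B=31 A=22 D=17 F=15 E=14
Assign: G→slot 4, C→slot 3, B→slot 5, A→slot 2, D→slot 1, F skipped, E skipped.
Slots: [1:D] [2:A] [3:C] [4:G] [5:B]
5 of 7 scheduled.

5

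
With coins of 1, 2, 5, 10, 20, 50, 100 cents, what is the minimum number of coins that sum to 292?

6

292 − 2×100→92 − 1×50→42 − 2×20→2 − 1×2→0
Total coins = 2 + 1 + 2 + 1 = 6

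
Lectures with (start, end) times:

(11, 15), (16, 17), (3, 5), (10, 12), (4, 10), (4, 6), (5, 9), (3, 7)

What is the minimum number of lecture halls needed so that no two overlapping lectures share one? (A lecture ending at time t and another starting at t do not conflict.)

4

The answer is the maximum number of intervals overlapping at any instant.
Events (time:±→running): 3:+→1 3:+→2 4:+→3 4:+→4 … peak 4.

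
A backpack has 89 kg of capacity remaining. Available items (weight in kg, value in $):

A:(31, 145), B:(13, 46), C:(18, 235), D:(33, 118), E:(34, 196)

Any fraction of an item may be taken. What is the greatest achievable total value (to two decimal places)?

Sort by value per unit weight and fill in that order.
Order: C (235/18=13.06) > E (196/34=5.76) > A (145/31=4.68) > D (118/33=3.58) > B (46/13=3.54)
Fill: take C (18 @ 235) → take E (34 @ 196) → take A (31 @ 145) → take 6/33 of D → 21.45; 89/89 used.
Total value = 597.45

597.45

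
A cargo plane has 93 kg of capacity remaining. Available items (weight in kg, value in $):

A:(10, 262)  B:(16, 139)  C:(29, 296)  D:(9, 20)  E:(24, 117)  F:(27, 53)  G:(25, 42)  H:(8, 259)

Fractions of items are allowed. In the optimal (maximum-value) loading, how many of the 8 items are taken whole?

Order: H (259/8=32.38) > A (262/10=26.20) > C (296/29=10.21) > B (139/16=8.69) > E (117/24=4.88) > D (20/9=2.22) > F (53/27=1.96) > G (42/25=1.68)
Fill: take H (8 @ 259) → take A (10 @ 262) → take C (29 @ 296) → take B (16 @ 139) → take E (24 @ 117) → take 6/9 of D → 13.33; 93/93 used.
5 item(s) taken whole; one partial (take 6/9 of D).

5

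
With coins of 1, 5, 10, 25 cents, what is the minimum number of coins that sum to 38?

5

38 − 1×25→13 − 1×10→3 − 3×1→0
Total coins = 1 + 1 + 3 = 5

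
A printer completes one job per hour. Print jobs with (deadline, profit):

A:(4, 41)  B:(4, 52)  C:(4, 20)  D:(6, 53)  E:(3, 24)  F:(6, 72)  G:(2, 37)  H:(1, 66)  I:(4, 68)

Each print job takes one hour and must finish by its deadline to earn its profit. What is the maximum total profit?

352

Profit order: F=72 I=68 H=66 D=53 B=52 A=41 G=37 E=24 C=20
Assign: F→slot 6, I→slot 4, H→slot 1, D→slot 5, B→slot 3, A→slot 2, G skipped, E skipped, C skipped.
Slots: [1:H] [2:A] [3:B] [4:I] [5:D] [6:F]
Profit = 66 + 41 + 52 + 68 + 53 + 72 = 352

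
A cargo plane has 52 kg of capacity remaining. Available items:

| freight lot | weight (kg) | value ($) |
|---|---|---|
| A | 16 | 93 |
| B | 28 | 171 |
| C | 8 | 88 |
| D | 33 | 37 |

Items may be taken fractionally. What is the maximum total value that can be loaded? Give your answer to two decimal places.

352.00

Greedy by value/weight ratio, highest first.
Order: C (88/8=11.00) > B (171/28=6.11) > A (93/16=5.81) > D (37/33=1.12)
Fill: take C (8 @ 88) → take B (28 @ 171) → take A (16 @ 93); 52/52 used.
Total value = 352.00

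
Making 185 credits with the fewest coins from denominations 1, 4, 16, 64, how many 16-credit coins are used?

185 = 2×64 + 3×16 + 2×4 + 1×1
Count of 16: 3

3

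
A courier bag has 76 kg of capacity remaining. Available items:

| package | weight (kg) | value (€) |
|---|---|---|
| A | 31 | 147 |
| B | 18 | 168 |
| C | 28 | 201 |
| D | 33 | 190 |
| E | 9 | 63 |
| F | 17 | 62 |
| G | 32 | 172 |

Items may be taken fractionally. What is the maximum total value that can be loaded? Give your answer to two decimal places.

552.91

Greedy by value/weight ratio, highest first.
Ratios (sorted): B 9.33, C 7.18, E 7.00, D 5.76, G 5.38, A 4.74, F 3.65
take B (18 @ 168); take C (28 @ 201); take E (9 @ 63); take 21/33 of D → 120.91. Capacity used 76/76.
Total value = 552.91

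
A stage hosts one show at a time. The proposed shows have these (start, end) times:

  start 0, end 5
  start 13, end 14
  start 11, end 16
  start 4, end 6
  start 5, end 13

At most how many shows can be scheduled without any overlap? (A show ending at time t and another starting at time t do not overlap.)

3

By end time: (0,5), (4,6), (5,13), (13,14), (11,16).
Pick (0,5); next start ≥ 5 → (5,13); next start ≥ 13 → (13,14).
Selected 3 shows.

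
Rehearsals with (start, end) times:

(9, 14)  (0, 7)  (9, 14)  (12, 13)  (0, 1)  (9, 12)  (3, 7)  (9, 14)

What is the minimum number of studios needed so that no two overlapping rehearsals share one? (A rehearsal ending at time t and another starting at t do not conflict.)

4

The answer is the maximum number of intervals overlapping at any instant.
starts: [0, 0, 3, 9, 9, 9, 9, 12]
ends:   [1, 7, 7, 12, 13, 14, 14, 14]
s0→1 s0→2 e1→1 s3→2 e7→1 e7→0 s9→1 s9→2 s9→3 s9→4  — peak 4.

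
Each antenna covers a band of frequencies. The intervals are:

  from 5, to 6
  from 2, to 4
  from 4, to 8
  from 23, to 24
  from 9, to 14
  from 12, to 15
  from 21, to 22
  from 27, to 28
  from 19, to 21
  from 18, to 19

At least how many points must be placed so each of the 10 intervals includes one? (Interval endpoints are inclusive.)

7

Sort by right endpoint; whenever an interval is uncovered, place a point at its right end.
By right end: [2,4]  [5,6]  [4,8]  [9,14]  [12,15]  [18,19]  [19,21]  [21,22]  [23,24]  [27,28]
[2,4] uncovered → point at 4; [5,6] uncovered → point at 6; [9,14] uncovered → point at 14; [18,19] uncovered → point at 19; [21,22] uncovered → point at 22; [23,24] uncovered → point at 24; [27,28] uncovered → point at 28.
Points: 4, 6, 14, 19, 22, 24, 28 (7 total).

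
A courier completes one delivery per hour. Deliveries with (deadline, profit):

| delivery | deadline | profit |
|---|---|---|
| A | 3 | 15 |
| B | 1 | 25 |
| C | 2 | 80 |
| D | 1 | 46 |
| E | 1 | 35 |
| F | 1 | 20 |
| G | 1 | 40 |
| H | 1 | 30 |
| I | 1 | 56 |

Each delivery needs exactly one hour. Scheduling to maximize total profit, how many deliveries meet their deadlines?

3

Profit order: C=80 I=56 D=46 G=40 E=35 H=30 B=25 F=20 A=15
Assign: C→slot 2, I→slot 1, D skipped, G skipped, E skipped, H skipped, B skipped, F skipped, A→slot 3.
Slots: [1:I] [2:C] [3:A]
3 of 9 scheduled.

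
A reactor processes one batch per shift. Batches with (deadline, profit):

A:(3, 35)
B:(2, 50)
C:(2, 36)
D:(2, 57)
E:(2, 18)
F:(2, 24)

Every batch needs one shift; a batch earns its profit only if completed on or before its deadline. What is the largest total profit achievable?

142

Sort by profit descending; place each in the latest free slot ≤ its deadline.
Profit order: D=57 B=50 C=36 A=35 F=24 E=18
Assign: D→slot 2, B→slot 1, C skipped, A→slot 3, F skipped, E skipped.
Slots: [1:B] [2:D] [3:A]
Profit = 50 + 57 + 35 = 142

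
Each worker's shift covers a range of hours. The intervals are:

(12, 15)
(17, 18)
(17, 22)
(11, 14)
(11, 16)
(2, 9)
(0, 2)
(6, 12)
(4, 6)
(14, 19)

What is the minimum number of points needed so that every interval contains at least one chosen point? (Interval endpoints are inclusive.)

Sort by right endpoint; whenever an interval is uncovered, place a point at its right end.
Sorted: [0,2] [4,6] [2,9] [6,12] [11,14] [12,15] [11,16] [17,18] [14,19] [17,22]
{[0,2]} hit by 2; {[4,6],[2,9],[6,12]} hit by 6; {[11,14],[12,15],[11,16]} hit by 14; {[17,18],[14,19],[17,22]} hit by 18.
Points: 2, 6, 14, 18 (4 total).

4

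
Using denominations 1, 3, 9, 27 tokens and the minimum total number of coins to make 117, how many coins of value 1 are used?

0

Use the largest denomination that fits, subtract, and repeat.
117 − 4×27→9 − 1×9→0
Count of 1: 0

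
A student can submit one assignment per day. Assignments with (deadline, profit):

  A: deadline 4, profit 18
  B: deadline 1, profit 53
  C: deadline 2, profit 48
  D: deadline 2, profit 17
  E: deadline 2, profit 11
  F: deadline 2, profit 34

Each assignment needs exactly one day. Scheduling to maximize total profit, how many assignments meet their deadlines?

3

Take jobs in profit order; each goes to the latest open slot no later than its deadline.
By profit: B(d1,53), C(d2,48), F(d2,34), A(d4,18), D(d2,17), E(d2,11)
B→slot 1; C→slot 2; F skipped; A→slot 4; D skipped; E skipped.
3 of 6 scheduled.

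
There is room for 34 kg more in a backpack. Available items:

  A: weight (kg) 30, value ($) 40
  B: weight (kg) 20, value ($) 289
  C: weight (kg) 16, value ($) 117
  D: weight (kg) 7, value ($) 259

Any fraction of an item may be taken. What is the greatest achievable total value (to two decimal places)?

Sort by value per unit weight and fill in that order.
Order: D (259/7=37.00) > B (289/20=14.45) > C (117/16=7.31) > A (40/30=1.33)
Fill: take D (7 @ 259) → take B (20 @ 289) → take 7/16 of C → 51.19; 34/34 used.
Total value = 599.19

599.19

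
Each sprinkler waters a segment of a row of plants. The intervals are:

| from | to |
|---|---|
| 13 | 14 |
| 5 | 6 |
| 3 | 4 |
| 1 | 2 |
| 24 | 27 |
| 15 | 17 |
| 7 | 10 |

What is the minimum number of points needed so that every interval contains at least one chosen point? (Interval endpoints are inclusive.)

Process intervals by earliest right end; each time one isn't hit yet, stab at its right endpoint.
By right end: [1,2]  [3,4]  [5,6]  [7,10]  [13,14]  [15,17]  [24,27]
[1,2] uncovered → point at 2; [3,4] uncovered → point at 4; [5,6] uncovered → point at 6; [7,10] uncovered → point at 10; [13,14] uncovered → point at 14; [15,17] uncovered → point at 17; [24,27] uncovered → point at 27.
Points: 2, 4, 6, 10, 14, 17, 27 (7 total).

7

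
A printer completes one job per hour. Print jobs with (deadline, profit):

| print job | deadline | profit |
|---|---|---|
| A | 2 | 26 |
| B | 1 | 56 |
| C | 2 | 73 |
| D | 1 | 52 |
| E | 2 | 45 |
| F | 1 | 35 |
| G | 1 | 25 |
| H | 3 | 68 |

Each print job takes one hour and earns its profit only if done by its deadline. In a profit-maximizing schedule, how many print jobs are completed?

3

Sort by profit descending; place each in the latest free slot ≤ its deadline.
By profit: C(d2,73), H(d3,68), B(d1,56), D(d1,52), E(d2,45), F(d1,35), A(d2,26), G(d1,25)
C→slot 2; H→slot 3; B→slot 1; D skipped; E skipped; F skipped; A skipped; G skipped.
3 of 8 scheduled.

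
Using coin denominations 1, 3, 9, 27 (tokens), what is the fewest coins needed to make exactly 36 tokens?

36 − 1×27→9 − 1×9→0
Total coins = 1 + 1 = 2

2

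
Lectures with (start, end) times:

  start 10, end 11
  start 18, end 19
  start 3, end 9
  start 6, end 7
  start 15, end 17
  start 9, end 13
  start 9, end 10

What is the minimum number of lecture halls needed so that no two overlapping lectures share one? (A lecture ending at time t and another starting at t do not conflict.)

2

Count concurrent intervals with a sweep; the peak is the room count.
Events (time:±→running): 3:+→1 6:+→2 … peak 2.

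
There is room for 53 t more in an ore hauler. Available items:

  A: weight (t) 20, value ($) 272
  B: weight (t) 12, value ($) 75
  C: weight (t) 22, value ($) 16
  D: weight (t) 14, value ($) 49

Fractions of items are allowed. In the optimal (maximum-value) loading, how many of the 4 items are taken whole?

3

Greedy by value/weight ratio, highest first.
Order: A (272/20=13.60) > B (75/12=6.25) > D (49/14=3.50) > C (16/22=0.73)
Fill: take A (20 @ 272) → take B (12 @ 75) → take D (14 @ 49) → take 7/22 of C → 5.09; 53/53 used.
3 item(s) taken whole; one partial (take 7/22 of C).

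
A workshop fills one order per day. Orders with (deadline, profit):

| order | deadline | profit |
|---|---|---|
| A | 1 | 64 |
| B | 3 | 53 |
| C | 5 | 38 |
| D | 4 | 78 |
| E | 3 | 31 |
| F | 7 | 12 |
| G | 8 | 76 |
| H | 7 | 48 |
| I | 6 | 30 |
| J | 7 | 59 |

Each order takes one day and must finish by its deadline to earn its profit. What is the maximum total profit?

Profit order: D=78 G=76 A=64 J=59 B=53 H=48 C=38 E=31 I=30 F=12
Assign: D→slot 4, G→slot 8, A→slot 1, J→slot 7, B→slot 3, H→slot 6, C→slot 5, E→slot 2, I skipped, F skipped.
Slots: [1:A] [2:E] [3:B] [4:D] [5:C] [6:H] [7:J] [8:G]
Profit = 64 + 31 + 53 + 78 + 38 + 48 + 59 + 76 = 447

447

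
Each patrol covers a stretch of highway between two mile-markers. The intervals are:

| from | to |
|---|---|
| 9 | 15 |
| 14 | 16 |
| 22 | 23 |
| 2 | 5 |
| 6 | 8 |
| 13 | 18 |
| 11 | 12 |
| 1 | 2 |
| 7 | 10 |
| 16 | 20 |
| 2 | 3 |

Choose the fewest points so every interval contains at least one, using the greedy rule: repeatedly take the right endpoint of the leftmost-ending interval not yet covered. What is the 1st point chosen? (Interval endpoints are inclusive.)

By right end: [1,2]  [2,3]  [2,5]  [6,8]  [7,10]  [11,12]  [9,15]  [14,16]  [13,18]  [16,20]  [22,23]
[1,2] uncovered → point at 2; [6,8] uncovered → point at 8; [11,12] uncovered → point at 12; [14,16] uncovered → point at 16; [22,23] uncovered → point at 23.
Points: 2, 8, 12, 16, 23 (5 total).

2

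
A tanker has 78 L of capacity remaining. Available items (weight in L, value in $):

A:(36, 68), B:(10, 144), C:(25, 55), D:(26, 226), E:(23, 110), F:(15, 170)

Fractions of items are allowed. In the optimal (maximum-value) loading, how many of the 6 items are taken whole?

Ratios (sorted): B 14.40, F 11.33, D 8.69, E 4.78, C 2.20, A 1.89
take B (10 @ 144); take F (15 @ 170); take D (26 @ 226); take E (23 @ 110); take 4/25 of C → 8.80. Capacity used 78/78.
4 item(s) taken whole; one partial (take 4/25 of C).

4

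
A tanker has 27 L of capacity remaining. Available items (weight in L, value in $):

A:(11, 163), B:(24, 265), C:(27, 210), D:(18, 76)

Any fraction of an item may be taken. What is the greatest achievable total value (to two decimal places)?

Greedy by value/weight ratio, highest first.
Order: A (163/11=14.82) > B (265/24=11.04) > C (210/27=7.78) > D (76/18=4.22)
Fill: take A (11 @ 163) → take 16/24 of B → 176.67; 27/27 used.
Total value = 339.67

339.67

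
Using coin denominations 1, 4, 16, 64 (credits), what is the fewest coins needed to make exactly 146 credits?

146 − 2×64→18 − 1×16→2 − 2×1→0
Total coins = 2 + 1 + 2 = 5

5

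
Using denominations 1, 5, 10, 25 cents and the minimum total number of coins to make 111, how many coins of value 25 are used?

4

111 = 4×25 + 1×10 + 1×1
Count of 25: 4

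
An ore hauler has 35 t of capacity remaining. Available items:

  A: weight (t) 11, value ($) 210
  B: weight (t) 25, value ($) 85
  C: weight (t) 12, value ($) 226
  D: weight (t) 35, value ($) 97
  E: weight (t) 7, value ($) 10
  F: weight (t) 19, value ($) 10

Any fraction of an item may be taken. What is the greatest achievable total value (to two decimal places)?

Ratios (sorted): A 19.09, C 18.83, B 3.40, D 2.77, E 1.43, F 0.53
take A (11 @ 210); take C (12 @ 226); take 12/25 of B → 40.80. Capacity used 35/35.
Total value = 476.80

476.80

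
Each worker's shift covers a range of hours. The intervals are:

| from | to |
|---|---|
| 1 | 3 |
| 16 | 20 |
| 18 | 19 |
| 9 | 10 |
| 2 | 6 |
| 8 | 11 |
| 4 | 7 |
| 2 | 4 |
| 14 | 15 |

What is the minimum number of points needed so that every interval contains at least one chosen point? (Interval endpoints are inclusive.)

5

Sorted: [1,3] [2,4] [2,6] [4,7] [9,10] [8,11] [14,15] [18,19] [16,20]
{[1,3],[2,4],[2,6]} hit by 3; {[4,7]} hit by 7; {[9,10],[8,11]} hit by 10; {[14,15]} hit by 15; {[18,19],[16,20]} hit by 19.
Points: 3, 7, 10, 15, 19 (5 total).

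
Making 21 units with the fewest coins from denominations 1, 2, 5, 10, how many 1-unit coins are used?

Greedy: take as many of the largest coin as possible, then repeat with the remainder.
21 − 2×10→1 − 1×1→0
Count of 1: 1

1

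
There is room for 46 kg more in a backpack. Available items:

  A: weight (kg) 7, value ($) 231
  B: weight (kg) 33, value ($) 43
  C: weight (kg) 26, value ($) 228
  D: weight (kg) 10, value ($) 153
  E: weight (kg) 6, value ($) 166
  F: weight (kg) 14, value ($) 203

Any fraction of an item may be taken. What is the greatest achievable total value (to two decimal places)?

Order: A (231/7=33.00) > E (166/6=27.67) > D (153/10=15.30) > F (203/14=14.50) > C (228/26=8.77) > B (43/33=1.30)
Fill: take A (7 @ 231) → take E (6 @ 166) → take D (10 @ 153) → take F (14 @ 203) → take 9/26 of C → 78.92; 46/46 used.
Total value = 831.92

831.92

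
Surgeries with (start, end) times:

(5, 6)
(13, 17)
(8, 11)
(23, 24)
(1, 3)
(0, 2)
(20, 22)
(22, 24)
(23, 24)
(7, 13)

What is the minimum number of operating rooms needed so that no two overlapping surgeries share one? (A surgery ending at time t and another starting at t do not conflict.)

Count concurrent intervals with a sweep; the peak is the room count.
starts: [0, 1, 5, 7, 8, 13, 20, 22, 23, 23]
ends:   [2, 3, 6, 11, 13, 17, 22, 24, 24, 24]
s0→1 s1→2 e2→1 e3→0 s5→1 e6→0 s7→1 s8→2 e11→1 e13→0 s13→1 e17→0 s20→1 e22→0 s22→1 s23→2 s23→3  — peak 3.

3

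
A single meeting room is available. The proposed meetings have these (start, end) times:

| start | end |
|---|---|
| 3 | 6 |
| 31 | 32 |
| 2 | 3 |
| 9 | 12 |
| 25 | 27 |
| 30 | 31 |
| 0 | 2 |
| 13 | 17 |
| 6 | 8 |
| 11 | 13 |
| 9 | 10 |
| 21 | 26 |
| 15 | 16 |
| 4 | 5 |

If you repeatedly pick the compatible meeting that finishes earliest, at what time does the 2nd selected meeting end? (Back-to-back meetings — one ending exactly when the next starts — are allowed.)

3

Sorted by end: (0,2)  (2,3)  (4,5)  (3,6)  (6,8)  (9,10)  (9,12)  (11,13)  (15,16)  (13,17)  (21,26)  (25,27)  (30,31)  (31,32)
take (0,2); take (2,3); take (4,5); take (6,8); take (9,10); take (11,13); take (15,16); take (21,26); take (30,31); take (31,32).
Selected: (0,2) (2,3) (4,5) (6,8) (9,10) (11,13) (15,16) (21,26) (30,31) (31,32)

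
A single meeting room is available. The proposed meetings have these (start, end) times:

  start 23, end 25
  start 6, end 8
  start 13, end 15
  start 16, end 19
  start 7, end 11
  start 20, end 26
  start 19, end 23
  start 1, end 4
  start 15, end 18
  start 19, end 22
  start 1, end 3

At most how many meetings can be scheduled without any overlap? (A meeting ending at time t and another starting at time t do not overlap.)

6

Order by finish time; keep every interval that doesn't clash with the previous kept one.
By end time: (1,3), (1,4), (6,8), (7,11), (13,15), (15,18), (16,19), (19,22), (19,23), (23,25), (20,26).
Pick (1,3); next start ≥ 3 → (6,8); next start ≥ 8 → (13,15); next start ≥ 15 → (15,18); next start ≥ 18 → (19,22); next start ≥ 22 → (23,25).
Selected 6 meetings.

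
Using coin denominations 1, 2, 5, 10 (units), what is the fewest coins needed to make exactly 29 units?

5

29 = 2×10 + 1×5 + 2×2
Total coins = 2 + 1 + 2 = 5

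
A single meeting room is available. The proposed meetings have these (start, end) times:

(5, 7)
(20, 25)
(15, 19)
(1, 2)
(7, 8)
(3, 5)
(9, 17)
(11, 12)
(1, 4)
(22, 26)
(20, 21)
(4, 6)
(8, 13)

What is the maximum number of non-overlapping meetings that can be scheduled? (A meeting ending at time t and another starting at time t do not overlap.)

By end time: (1,2), (1,4), (3,5), (4,6), (5,7), (7,8), (11,12), (8,13), (9,17), (15,19), (20,21), (20,25), (22,26).
Pick (1,2); next start ≥ 2 → (3,5); next start ≥ 5 → (5,7); next start ≥ 7 → (7,8); next start ≥ 8 → (11,12); next start ≥ 12 → (15,19); next start ≥ 19 → (20,21); next start ≥ 21 → (22,26).
Selected 8 meetings.

8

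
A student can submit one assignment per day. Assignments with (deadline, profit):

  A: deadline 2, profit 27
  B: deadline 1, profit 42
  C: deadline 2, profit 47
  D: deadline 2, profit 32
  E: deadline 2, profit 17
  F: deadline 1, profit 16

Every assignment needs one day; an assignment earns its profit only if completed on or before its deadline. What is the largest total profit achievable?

Take jobs in profit order; each goes to the latest open slot no later than its deadline.
Profit order: C=47 B=42 D=32 A=27 E=17 F=16
Assign: C→slot 2, B→slot 1, D skipped, A skipped, E skipped, F skipped.
Slots: [1:B] [2:C]
Profit = 42 + 47 = 89

89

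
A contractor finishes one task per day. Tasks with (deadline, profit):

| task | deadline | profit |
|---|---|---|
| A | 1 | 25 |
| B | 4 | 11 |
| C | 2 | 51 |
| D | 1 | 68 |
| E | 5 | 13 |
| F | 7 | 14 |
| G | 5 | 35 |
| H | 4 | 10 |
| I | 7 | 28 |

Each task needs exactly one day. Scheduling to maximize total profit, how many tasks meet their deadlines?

Profit order: D=68 C=51 G=35 I=28 A=25 F=14 E=13 B=11 H=10
Assign: D→slot 1, C→slot 2, G→slot 5, I→slot 7, A skipped, F→slot 6, E→slot 4, B→slot 3, H skipped.
Slots: [1:D] [2:C] [3:B] [4:E] [5:G] [6:F] [7:I]
7 of 9 scheduled.

7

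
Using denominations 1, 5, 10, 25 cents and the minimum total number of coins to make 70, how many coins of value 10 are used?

Greedy: take as many of the largest coin as possible, then repeat with the remainder.
70 − 2×25→20 − 2×10→0
Count of 10: 2

2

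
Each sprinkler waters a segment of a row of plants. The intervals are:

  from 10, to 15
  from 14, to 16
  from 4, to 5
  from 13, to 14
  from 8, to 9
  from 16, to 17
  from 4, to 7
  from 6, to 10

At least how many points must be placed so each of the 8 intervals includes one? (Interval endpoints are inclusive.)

4

Sorted: [4,5] [4,7] [8,9] [6,10] [13,14] [10,15] [14,16] [16,17]
{[4,5],[4,7]} hit by 5; {[8,9],[6,10]} hit by 9; {[13,14],[10,15],[14,16]} hit by 14; {[16,17]} hit by 17.
Points: 5, 9, 14, 17 (4 total).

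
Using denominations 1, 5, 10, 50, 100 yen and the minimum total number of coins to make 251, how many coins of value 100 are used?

Greedy: take as many of the largest coin as possible, then repeat with the remainder.
251 = 2×100 + 1×50 + 1×1
Count of 100: 2

2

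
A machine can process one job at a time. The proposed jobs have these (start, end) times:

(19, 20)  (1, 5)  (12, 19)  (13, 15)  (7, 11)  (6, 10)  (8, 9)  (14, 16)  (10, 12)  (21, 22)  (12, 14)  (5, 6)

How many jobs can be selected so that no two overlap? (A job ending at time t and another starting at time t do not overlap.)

8

Sort by end time and greedily take each interval whose start is ≥ the last chosen end.
By end time: (1,5), (5,6), (8,9), (6,10), (7,11), (10,12), (12,14), (13,15), (14,16), (12,19), (19,20), (21,22).
Pick (1,5); next start ≥ 5 → (5,6); next start ≥ 6 → (8,9); next start ≥ 9 → (10,12); next start ≥ 12 → (12,14); next start ≥ 14 → (14,16); next start ≥ 16 → (19,20); next start ≥ 20 → (21,22).
Selected 8 jobs.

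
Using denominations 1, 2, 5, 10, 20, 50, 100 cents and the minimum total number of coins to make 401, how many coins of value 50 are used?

Greedy: take as many of the largest coin as possible, then repeat with the remainder.
401 − 4×100→1 − 1×1→0
Count of 50: 0

0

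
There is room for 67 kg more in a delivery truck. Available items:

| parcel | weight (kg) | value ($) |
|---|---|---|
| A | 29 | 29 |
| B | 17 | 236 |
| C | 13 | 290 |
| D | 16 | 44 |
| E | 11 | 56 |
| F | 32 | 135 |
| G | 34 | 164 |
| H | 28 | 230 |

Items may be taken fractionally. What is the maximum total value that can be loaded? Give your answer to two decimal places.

801.82

Ratios (sorted): C 22.31, B 13.88, H 8.21, E 5.09, G 4.82, F 4.22, D 2.75, A 1.00
take C (13 @ 290); take B (17 @ 236); take H (28 @ 230); take 9/11 of E → 45.82. Capacity used 67/67.
Total value = 801.82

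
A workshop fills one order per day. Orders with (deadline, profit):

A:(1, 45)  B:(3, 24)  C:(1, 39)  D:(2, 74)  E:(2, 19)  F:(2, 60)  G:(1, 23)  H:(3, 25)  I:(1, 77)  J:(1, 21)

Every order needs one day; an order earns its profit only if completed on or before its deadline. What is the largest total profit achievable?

Sort by profit descending; place each in the latest free slot ≤ its deadline.
By profit: I(d1,77), D(d2,74), F(d2,60), A(d1,45), C(d1,39), H(d3,25), B(d3,24), G(d1,23), J(d1,21), E(d2,19)
I→slot 1; D→slot 2; F skipped; A skipped; C skipped; H→slot 3; B skipped; G skipped; J skipped; E skipped.
Profit = 77 + 74 + 25 = 176

176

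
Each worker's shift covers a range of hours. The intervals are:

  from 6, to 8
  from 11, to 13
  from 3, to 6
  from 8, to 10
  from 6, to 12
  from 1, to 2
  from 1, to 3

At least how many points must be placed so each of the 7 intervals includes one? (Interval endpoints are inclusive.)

Sort by right endpoint; whenever an interval is uncovered, place a point at its right end.
Sorted: [1,2] [1,3] [3,6] [6,8] [8,10] [6,12] [11,13]
{[1,2],[1,3]} hit by 2; {[3,6],[6,8]} hit by 6; {[8,10],[6,12]} hit by 10; {[11,13]} hit by 13.
Points: 2, 6, 10, 13 (4 total).

4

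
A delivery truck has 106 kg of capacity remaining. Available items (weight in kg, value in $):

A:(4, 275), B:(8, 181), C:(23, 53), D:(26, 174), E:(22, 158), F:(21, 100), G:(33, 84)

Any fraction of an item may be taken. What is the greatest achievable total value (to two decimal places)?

Greedy by value/weight ratio, highest first.
Ratios (sorted): A 68.75, B 22.62, E 7.18, D 6.69, F 4.76, G 2.55, C 2.30
take A (4 @ 275); take B (8 @ 181); take E (22 @ 158); take D (26 @ 174); take F (21 @ 100); take 25/33 of G → 63.64. Capacity used 106/106.
Total value = 951.64

951.64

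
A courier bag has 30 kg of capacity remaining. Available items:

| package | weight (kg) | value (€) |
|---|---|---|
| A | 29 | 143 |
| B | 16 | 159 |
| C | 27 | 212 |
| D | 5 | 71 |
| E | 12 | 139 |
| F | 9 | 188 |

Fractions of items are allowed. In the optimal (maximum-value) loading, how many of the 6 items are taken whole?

Sort by value per unit weight and fill in that order.
Ratios (sorted): F 20.89, D 14.20, E 11.58, B 9.94, C 7.85, A 4.93
take F (9 @ 188); take D (5 @ 71); take E (12 @ 139); take 4/16 of B → 39.75. Capacity used 30/30.
3 item(s) taken whole; one partial (take 4/16 of B).

3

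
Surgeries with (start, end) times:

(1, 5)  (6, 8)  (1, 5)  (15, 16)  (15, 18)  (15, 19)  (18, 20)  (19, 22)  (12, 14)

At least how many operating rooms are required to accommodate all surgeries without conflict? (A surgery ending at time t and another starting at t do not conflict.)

3

Events (time:±→running): 1:+→1 1:+→2 5:-→1 5:-→0 6:+→1 8:-→0 12:+→1 14:-→0 15:+→1 15:+→2 15:+→3 … peak 3.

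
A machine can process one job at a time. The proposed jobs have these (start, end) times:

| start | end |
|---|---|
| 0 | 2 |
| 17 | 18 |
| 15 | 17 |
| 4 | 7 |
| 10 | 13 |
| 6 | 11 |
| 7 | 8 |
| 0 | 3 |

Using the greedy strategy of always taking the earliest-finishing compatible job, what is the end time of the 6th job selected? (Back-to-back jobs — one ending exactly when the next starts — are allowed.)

18

Order by finish time; keep every interval that doesn't clash with the previous kept one.
Sorted by end: (0,2)  (0,3)  (4,7)  (7,8)  (6,11)  (10,13)  (15,17)  (17,18)
take (0,2); skip (0,3); take (4,7); take (7,8); take (10,13); take (15,17); take (17,18).
Selected: (0,2) (4,7) (7,8) (10,13) (15,17) (17,18)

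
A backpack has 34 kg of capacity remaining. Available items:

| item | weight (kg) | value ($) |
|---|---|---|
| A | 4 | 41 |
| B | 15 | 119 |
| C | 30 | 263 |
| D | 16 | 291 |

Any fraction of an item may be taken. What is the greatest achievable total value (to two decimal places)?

Greedy by value/weight ratio, highest first.
Ratios (sorted): D 18.19, A 10.25, C 8.77, B 7.93
take D (16 @ 291); take A (4 @ 41); take 14/30 of C → 122.73. Capacity used 34/34.
Total value = 454.73

454.73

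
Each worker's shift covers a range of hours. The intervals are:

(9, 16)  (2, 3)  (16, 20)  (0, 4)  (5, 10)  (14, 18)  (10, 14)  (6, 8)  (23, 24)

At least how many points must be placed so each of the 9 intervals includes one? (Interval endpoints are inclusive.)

5

By right end: [2,3]  [0,4]  [6,8]  [5,10]  [10,14]  [9,16]  [14,18]  [16,20]  [23,24]
[2,3] uncovered → point at 3; [6,8] uncovered → point at 8; [10,14] uncovered → point at 14; [16,20] uncovered → point at 20; [23,24] uncovered → point at 24.
Points: 3, 8, 14, 20, 24 (5 total).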